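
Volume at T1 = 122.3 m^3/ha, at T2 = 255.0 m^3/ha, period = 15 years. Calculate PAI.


Formula: PAI = (V_T2 - V_T1) / (T2 - T1)
Volume increment = 255.0 - 122.3 = 132.7 m^3/ha
PAI = 132.7 / 15 = 8.85 m^3/ha/year

8.85


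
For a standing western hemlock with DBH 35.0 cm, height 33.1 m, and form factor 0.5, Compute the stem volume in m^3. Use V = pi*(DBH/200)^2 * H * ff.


Formula: V = pi * (DBH/200)^2 * H * ff
Radius = DBH/200 = 35.0/200 = 0.175 m
Radius^2 = 0.175^2 = 0.030625 m^2
V = pi * 0.030625 * 33.1 * 0.5
V = 1.592 m^3

1.592


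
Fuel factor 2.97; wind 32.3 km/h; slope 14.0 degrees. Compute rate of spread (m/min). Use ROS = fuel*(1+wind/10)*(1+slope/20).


Formula: ROS = fuel * (1 + wind/10) * (1 + slope/20)
Wind factor = 1 + 32.3/10 = 4.23
Slope factor = 1 + 14.0/20 = 1.7
ROS = 2.97 * 4.23 * 1.7 = 21.36 m/min

21.36


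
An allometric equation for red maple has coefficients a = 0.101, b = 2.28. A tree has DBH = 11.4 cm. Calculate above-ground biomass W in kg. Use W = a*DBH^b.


Formula: W = a * DBH^b  (allometric power law)
DBH^b = 11.4^2.28 = 256.8876
W = 0.101 * 256.8876 = 25.9 kg

25.9


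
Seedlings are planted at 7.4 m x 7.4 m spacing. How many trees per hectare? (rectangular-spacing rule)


Formula: TPH = 10000 m^2/ha / (spacing_x * spacing_y)
Area per tree = 7.4 m * 7.4 m = 54.76 m^2
TPH = 10000 / 54.76 = 183 trees/ha

183


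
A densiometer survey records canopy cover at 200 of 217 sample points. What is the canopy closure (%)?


Formula: Canopy closure = covered points / total points * 100
Closure = 200 / 217 * 100
Closure = 0.9217 * 100 = 92.2%

92.2


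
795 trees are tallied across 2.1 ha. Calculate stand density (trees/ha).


Formula: Stand Density = N_trees / Area_ha
Density = 795 trees / 2.1 ha
Density = 379 trees/ha

379


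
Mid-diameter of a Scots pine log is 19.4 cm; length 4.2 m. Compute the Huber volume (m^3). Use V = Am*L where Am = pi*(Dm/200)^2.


Huber: V = Am * L,  Am = pi*(Dm/200)^2
Am = pi*(19.4/200)^2 = 0.029559 m^2
V = 0.029559*4.2 = 0.1241 m^3

0.1241


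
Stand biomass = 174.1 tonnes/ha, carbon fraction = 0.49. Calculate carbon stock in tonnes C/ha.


Formula: Carbon Stock = Biomass * Carbon Fraction
C = 174.1 t/ha * 0.49
C = 85.3 t C/ha

85.3


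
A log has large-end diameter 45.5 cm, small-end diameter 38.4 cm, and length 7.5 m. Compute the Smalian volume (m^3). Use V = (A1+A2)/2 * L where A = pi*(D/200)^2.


Smalian: V = (A1 + A2)/2 * L,  A = pi*(D/200)^2
A1 = pi*(45.5/200)^2 = 0.162597 m^2
A2 = pi*(38.4/200)^2 = 0.115812 m^2
V = (0.162597+0.115812)/2*7.5 = 1.044 m^3

1.044


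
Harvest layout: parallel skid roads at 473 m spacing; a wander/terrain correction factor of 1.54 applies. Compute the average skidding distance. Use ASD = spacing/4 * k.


Formula: ASD = (spacing / 4) * correction
Uncorrected distance = spacing / 4 = 473 / 4 = 118.25 m
ASD = 118.25 * 1.54 = 182 m

182


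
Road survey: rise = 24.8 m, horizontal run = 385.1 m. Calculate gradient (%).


Formula: Gradient = rise / run * 100
Gradient = 24.8 / 385.1 * 100 = 6.4%

6.4


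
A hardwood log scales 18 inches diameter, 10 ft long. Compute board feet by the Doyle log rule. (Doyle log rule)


Doyle: BF = (D - 4)^2 * L / 16
Adjusted diameter = 18 - 4 = 14 in
(D-4)^2 = 14^2 = 196
BF = 196 * 10 / 16 = 123 BF

123


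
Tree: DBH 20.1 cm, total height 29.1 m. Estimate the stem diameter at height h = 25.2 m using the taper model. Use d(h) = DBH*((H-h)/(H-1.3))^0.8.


Taper: d(h) = DBH * ((H - h) / (H - 1.3))^0.8
Numerator = H - h = 29.1 - 25.2 = 3.9 m
Denominator = H - 1.3 = 29.1 - 1.3 = 27.8 m
Ratio = 3.9 / 27.8 = 0.14029
d = 20.1 * 0.14029^0.8 = 4.2 cm

4.2


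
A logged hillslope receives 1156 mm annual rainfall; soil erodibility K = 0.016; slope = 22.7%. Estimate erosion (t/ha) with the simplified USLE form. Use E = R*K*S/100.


Formula: E = R * K * S / 100  (simplified USLE)
R * K = 1156 * 0.016 = 18.496
E = 18.496 * 22.7 / 100 = 4.2 t/ha

4.2


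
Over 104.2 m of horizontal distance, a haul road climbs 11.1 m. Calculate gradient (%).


Formula: Gradient = rise / run * 100
Gradient = 11.1 / 104.2 * 100 = 10.7%

10.7


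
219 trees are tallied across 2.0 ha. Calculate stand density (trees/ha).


Formula: Stand Density = N_trees / Area_ha
Density = 219 trees / 2.0 ha
Density = 110 trees/ha

110


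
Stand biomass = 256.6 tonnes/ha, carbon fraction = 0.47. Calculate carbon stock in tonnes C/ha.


Formula: Carbon Stock = Biomass * Carbon Fraction
C = 256.6 t/ha * 0.47
C = 120.6 t C/ha

120.6


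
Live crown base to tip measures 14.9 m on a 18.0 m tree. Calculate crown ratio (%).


Formula: Crown Ratio = (Crown Length / Total Height) * 100
CR = (14.9 m / 18.0 m) * 100
CR = 0.8278 * 100 = 82.8%

82.8


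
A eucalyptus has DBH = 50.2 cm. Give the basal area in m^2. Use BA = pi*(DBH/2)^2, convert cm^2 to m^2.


Formula: BA = pi * (DBH/2)^2 / 10000  (cm^2 to m^2)
Radius = DBH/2 = 50.2/2 = 25.1 cm
BA = pi * 25.1^2 / 10000
   = 1979.2348 cm^2 / 10000
   = 0.1979 m^2

0.1979


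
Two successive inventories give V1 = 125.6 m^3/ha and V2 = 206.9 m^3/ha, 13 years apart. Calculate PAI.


Formula: PAI = (V_T2 - V_T1) / (T2 - T1)
Volume increment = 206.9 - 125.6 = 81.3 m^3/ha
PAI = 81.3 / 13 = 6.25 m^3/ha/year

6.25


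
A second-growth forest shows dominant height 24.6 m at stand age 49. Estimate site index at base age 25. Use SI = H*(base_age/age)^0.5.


Formula: SI = H_dom * (base_age / age)^0.5
Age ratio = 25 / 49 = 0.5102
sqrt(age_ratio) = 0.71429
SI = 24.6 * 0.71429 = 17.6 m

17.6


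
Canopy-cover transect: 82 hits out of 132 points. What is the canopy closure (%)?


Formula: Canopy closure = covered points / total points * 100
Closure = 82 / 132 * 100
Closure = 0.6212 * 100 = 62.1%

62.1


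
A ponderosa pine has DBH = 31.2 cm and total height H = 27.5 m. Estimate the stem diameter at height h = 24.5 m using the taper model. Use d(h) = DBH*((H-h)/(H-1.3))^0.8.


Taper: d(h) = DBH * ((H - h) / (H - 1.3))^0.8
Numerator = H - h = 27.5 - 24.5 = 3.0 m
Denominator = H - 1.3 = 27.5 - 1.3 = 26.2 m
Ratio = 3.0 / 26.2 = 0.1145
d = 31.2 * 0.1145^0.8 = 5.5 cm

5.5


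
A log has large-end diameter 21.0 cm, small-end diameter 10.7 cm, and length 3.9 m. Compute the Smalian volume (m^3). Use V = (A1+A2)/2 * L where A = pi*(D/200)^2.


Smalian: V = (A1 + A2)/2 * L,  A = pi*(D/200)^2
A1 = pi*(21.0/200)^2 = 0.034636 m^2
A2 = pi*(10.7/200)^2 = 0.008992 m^2
V = (0.034636+0.008992)/2*3.9 = 0.0851 m^3

0.0851


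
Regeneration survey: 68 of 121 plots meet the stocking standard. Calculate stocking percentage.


Formula: Stocking % = stocked plots / total plots * 100
Stocking = 68 / 121 * 100
Stocking = 0.562 * 100 = 56.2%

56.2


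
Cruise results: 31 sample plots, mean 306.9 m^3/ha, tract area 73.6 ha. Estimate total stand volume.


Formula: Total Volume = Mean Volume per ha * Total Area
Total Volume = 306.9 m^3/ha * 73.6 ha
Total Volume = 22588 m^3

22588


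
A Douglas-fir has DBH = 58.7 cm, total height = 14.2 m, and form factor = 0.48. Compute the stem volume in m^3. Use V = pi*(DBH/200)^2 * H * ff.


Formula: V = pi * (DBH/200)^2 * H * ff
Radius = DBH/200 = 58.7/200 = 0.2935 m
Radius^2 = 0.2935^2 = 0.08614225 m^2
V = pi * 0.08614225 * 14.2 * 0.48
V = 1.845 m^3

1.845


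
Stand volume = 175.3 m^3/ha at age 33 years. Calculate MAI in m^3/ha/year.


Formula: MAI = Total Volume / Stand Age
MAI = 175.3 m^3/ha / 33 years
MAI = 5.31 m^3/ha/year

5.31


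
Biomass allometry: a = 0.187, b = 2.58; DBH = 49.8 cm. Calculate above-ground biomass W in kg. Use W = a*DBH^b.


Formula: W = a * DBH^b  (allometric power law)
DBH^b = 49.8^2.58 = 23924.9867
W = 0.187 * 23924.9867 = 4474.0 kg

4474.0


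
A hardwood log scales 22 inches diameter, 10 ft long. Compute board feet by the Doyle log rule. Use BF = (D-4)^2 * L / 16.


Doyle: BF = (D - 4)^2 * L / 16
Adjusted diameter = 22 - 4 = 18 in
(D-4)^2 = 18^2 = 324
BF = 324 * 10 / 16 = 203 BF

203


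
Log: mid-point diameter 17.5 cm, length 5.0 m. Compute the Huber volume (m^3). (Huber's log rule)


Huber: V = Am * L,  Am = pi*(Dm/200)^2
Am = pi*(17.5/200)^2 = 0.024053 m^2
V = 0.024053*5.0 = 0.1203 m^3

0.1203


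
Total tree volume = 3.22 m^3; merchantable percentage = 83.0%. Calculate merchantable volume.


Formula: MV = V_total * (merchantable_pct / 100)
Merchantable fraction = 83.0% / 100 = 0.83
MV = 3.22 m^3 * 0.83 = 2.673 m^3

2.673


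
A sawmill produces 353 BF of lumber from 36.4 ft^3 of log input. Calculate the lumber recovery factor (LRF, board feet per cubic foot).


Formula: LRF = Lumber Output (BF) / Log Input (ft^3)
LRF = 353 BF / 36.4 ft^3
LRF = 9.7 BF/ft^3

9.7


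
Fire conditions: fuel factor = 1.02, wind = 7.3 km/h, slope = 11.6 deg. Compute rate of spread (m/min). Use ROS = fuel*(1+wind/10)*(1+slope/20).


Formula: ROS = fuel * (1 + wind/10) * (1 + slope/20)
Wind factor = 1 + 7.3/10 = 1.73
Slope factor = 1 + 11.6/20 = 1.58
ROS = 1.02 * 1.73 * 1.58 = 2.79 m/min

2.79


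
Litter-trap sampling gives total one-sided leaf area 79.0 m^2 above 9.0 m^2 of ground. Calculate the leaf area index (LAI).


Formula: LAI = total leaf area / ground area  (dimensionless)
LAI = 79.0 m^2 / 9.0 m^2
LAI = 8.78

8.78


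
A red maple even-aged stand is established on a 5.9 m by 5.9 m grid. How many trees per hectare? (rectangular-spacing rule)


Formula: TPH = 10000 m^2/ha / (spacing_x * spacing_y)
Area per tree = 5.9 m * 5.9 m = 34.81 m^2
TPH = 10000 / 34.81 = 287 trees/ha

287


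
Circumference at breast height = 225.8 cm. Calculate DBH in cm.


Formula: DBH = C / pi
DBH = 225.8 / pi
pi = 3.14159...
DBH = 71.9 cm

71.9


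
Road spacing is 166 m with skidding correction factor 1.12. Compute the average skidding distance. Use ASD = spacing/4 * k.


Formula: ASD = (spacing / 4) * correction
Uncorrected distance = spacing / 4 = 166 / 4 = 41.5 m
ASD = 41.5 * 1.12 = 46 m

46


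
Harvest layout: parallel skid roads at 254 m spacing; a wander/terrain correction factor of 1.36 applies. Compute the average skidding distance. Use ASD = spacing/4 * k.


Formula: ASD = (spacing / 4) * correction
Uncorrected distance = spacing / 4 = 254 / 4 = 63.5 m
ASD = 63.5 * 1.36 = 86 m

86


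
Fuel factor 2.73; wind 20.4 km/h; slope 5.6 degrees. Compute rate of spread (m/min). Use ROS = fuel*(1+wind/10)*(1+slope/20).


Formula: ROS = fuel * (1 + wind/10) * (1 + slope/20)
Wind factor = 1 + 20.4/10 = 3.04
Slope factor = 1 + 5.6/20 = 1.28
ROS = 2.73 * 3.04 * 1.28 = 10.62 m/min

10.62


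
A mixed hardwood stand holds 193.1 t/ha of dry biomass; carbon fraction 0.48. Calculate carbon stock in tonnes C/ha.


Formula: Carbon Stock = Biomass * Carbon Fraction
C = 193.1 t/ha * 0.48
C = 92.7 t C/ha

92.7


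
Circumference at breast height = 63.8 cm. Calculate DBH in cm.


Formula: DBH = C / pi
DBH = 63.8 / pi
pi = 3.14159...
DBH = 20.3 cm

20.3


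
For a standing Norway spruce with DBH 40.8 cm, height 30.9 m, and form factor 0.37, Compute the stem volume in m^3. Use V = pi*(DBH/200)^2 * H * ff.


Formula: V = pi * (DBH/200)^2 * H * ff
Radius = DBH/200 = 40.8/200 = 0.204 m
Radius^2 = 0.204^2 = 0.041616 m^2
V = pi * 0.041616 * 30.9 * 0.37
V = 1.495 m^3

1.495


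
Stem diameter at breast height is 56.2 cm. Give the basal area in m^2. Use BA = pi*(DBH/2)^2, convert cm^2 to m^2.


Formula: BA = pi * (DBH/2)^2 / 10000  (cm^2 to m^2)
Radius = DBH/2 = 56.2/2 = 28.1 cm
BA = pi * 28.1^2 / 10000
   = 2480.633 cm^2 / 10000
   = 0.2481 m^2

0.2481


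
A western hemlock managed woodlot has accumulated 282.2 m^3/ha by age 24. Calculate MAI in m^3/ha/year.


Formula: MAI = Total Volume / Stand Age
MAI = 282.2 m^3/ha / 24 years
MAI = 11.76 m^3/ha/year

11.76


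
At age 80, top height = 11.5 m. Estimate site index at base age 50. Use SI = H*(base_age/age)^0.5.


Formula: SI = H_dom * (base_age / age)^0.5
Age ratio = 50 / 80 = 0.625
sqrt(age_ratio) = 0.79057
SI = 11.5 * 0.79057 = 9.1 m

9.1


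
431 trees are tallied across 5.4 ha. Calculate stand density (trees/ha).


Formula: Stand Density = N_trees / Area_ha
Density = 431 trees / 5.4 ha
Density = 80 trees/ha

80


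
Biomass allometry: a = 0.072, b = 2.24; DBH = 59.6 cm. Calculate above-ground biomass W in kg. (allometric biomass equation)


Formula: W = a * DBH^b  (allometric power law)
DBH^b = 59.6^2.24 = 9474.3979
W = 0.072 * 9474.3979 = 682.2 kg

682.2


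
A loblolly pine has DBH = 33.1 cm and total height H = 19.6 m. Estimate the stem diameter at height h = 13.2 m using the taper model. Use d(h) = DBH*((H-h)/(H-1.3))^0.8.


Taper: d(h) = DBH * ((H - h) / (H - 1.3))^0.8
Numerator = H - h = 19.6 - 13.2 = 6.4 m
Denominator = H - 1.3 = 19.6 - 1.3 = 18.3 m
Ratio = 6.4 / 18.3 = 0.34973
d = 33.1 * 0.34973^0.8 = 14.3 cm

14.3


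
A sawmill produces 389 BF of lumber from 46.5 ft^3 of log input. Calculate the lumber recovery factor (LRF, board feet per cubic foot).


Formula: LRF = Lumber Output (BF) / Log Input (ft^3)
LRF = 389 BF / 46.5 ft^3
LRF = 8.37 BF/ft^3

8.37


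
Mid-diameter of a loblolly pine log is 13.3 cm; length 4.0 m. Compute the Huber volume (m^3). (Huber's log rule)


Huber: V = Am * L,  Am = pi*(Dm/200)^2
Am = pi*(13.3/200)^2 = 0.013893 m^2
V = 0.013893*4.0 = 0.0556 m^3

0.0556


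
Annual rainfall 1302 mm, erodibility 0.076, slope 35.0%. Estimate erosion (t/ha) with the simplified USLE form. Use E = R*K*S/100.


Formula: E = R * K * S / 100  (simplified USLE)
R * K = 1302 * 0.076 = 98.952
E = 98.952 * 35.0 / 100 = 34.63 t/ha

34.63


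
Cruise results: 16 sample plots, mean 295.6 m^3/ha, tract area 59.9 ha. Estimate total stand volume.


Formula: Total Volume = Mean Volume per ha * Total Area
Total Volume = 295.6 m^3/ha * 59.9 ha
Total Volume = 17706 m^3

17706


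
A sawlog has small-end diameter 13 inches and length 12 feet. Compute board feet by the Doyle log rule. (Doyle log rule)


Doyle: BF = (D - 4)^2 * L / 16
Adjusted diameter = 13 - 4 = 9 in
(D-4)^2 = 9^2 = 81
BF = 81 * 12 / 16 = 61 BF

61


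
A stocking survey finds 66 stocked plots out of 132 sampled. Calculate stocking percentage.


Formula: Stocking % = stocked plots / total plots * 100
Stocking = 66 / 132 * 100
Stocking = 0.5 * 100 = 50.0%

50.0


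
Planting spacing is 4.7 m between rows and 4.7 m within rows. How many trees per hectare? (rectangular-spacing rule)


Formula: TPH = 10000 m^2/ha / (spacing_x * spacing_y)
Area per tree = 4.7 m * 4.7 m = 22.09 m^2
TPH = 10000 / 22.09 = 453 trees/ha

453


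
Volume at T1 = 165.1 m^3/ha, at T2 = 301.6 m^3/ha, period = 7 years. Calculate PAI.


Formula: PAI = (V_T2 - V_T1) / (T2 - T1)
Volume increment = 301.6 - 165.1 = 136.5 m^3/ha
PAI = 136.5 / 7 = 19.5 m^3/ha/year

19.5


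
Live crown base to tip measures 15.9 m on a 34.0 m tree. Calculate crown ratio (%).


Formula: Crown Ratio = (Crown Length / Total Height) * 100
CR = (15.9 m / 34.0 m) * 100
CR = 0.4676 * 100 = 46.8%

46.8


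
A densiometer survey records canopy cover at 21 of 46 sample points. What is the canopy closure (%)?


Formula: Canopy closure = covered points / total points * 100
Closure = 21 / 46 * 100
Closure = 0.4565 * 100 = 45.7%

45.7


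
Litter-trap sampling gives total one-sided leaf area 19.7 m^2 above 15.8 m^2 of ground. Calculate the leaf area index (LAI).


Formula: LAI = total leaf area / ground area  (dimensionless)
LAI = 19.7 m^2 / 15.8 m^2
LAI = 1.25

1.25


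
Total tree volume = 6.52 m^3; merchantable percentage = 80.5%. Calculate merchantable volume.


Formula: MV = V_total * (merchantable_pct / 100)
Merchantable fraction = 80.5% / 100 = 0.805
MV = 6.52 m^3 * 0.805 = 5.249 m^3

5.249


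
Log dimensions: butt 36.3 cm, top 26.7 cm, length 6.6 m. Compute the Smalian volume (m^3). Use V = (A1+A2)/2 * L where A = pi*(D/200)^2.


Smalian: V = (A1 + A2)/2 * L,  A = pi*(D/200)^2
A1 = pi*(36.3/200)^2 = 0.103491 m^2
A2 = pi*(26.7/200)^2 = 0.05599 m^2
V = (0.103491+0.05599)/2*6.6 = 0.5263 m^3

0.5263


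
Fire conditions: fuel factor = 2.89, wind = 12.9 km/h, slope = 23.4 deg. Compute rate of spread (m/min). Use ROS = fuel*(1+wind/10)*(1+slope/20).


Formula: ROS = fuel * (1 + wind/10) * (1 + slope/20)
Wind factor = 1 + 12.9/10 = 2.29
Slope factor = 1 + 23.4/20 = 2.17
ROS = 2.89 * 2.29 * 2.17 = 14.36 m/min

14.36


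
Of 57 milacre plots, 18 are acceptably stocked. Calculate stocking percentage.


Formula: Stocking % = stocked plots / total plots * 100
Stocking = 18 / 57 * 100
Stocking = 0.3158 * 100 = 31.6%

31.6


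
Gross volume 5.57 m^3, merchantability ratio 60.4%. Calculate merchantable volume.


Formula: MV = V_total * (merchantable_pct / 100)
Merchantable fraction = 60.4% / 100 = 0.604
MV = 5.57 m^3 * 0.604 = 3.364 m^3

3.364


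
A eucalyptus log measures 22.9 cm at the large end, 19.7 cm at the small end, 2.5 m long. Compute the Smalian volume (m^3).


Smalian: V = (A1 + A2)/2 * L,  A = pi*(D/200)^2
A1 = pi*(22.9/200)^2 = 0.041187 m^2
A2 = pi*(19.7/200)^2 = 0.030481 m^2
V = (0.041187+0.030481)/2*2.5 = 0.0896 m^3

0.0896


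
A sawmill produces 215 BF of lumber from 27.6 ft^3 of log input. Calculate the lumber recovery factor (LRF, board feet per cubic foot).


Formula: LRF = Lumber Output (BF) / Log Input (ft^3)
LRF = 215 BF / 27.6 ft^3
LRF = 7.79 BF/ft^3

7.79


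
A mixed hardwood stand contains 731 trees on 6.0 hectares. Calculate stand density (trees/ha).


Formula: Stand Density = N_trees / Area_ha
Density = 731 trees / 6.0 ha
Density = 122 trees/ha

122


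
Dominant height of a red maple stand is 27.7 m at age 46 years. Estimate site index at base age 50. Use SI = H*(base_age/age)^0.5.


Formula: SI = H_dom * (base_age / age)^0.5
Age ratio = 50 / 46 = 1.08696
sqrt(age_ratio) = 1.04257
SI = 27.7 * 1.04257 = 28.9 m

28.9


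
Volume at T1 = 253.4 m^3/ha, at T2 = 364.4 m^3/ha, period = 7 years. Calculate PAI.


Formula: PAI = (V_T2 - V_T1) / (T2 - T1)
Volume increment = 364.4 - 253.4 = 111.0 m^3/ha
PAI = 111.0 / 7 = 15.86 m^3/ha/year

15.86


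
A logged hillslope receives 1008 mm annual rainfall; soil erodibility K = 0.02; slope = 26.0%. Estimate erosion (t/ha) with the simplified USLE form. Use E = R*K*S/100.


Formula: E = R * K * S / 100  (simplified USLE)
R * K = 1008 * 0.02 = 20.16
E = 20.16 * 26.0 / 100 = 5.24 t/ha

5.24


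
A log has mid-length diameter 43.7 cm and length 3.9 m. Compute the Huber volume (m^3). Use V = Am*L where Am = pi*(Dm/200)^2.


Huber: V = Am * L,  Am = pi*(Dm/200)^2
Am = pi*(43.7/200)^2 = 0.149987 m^2
V = 0.149987*3.9 = 0.5849 m^3

0.5849


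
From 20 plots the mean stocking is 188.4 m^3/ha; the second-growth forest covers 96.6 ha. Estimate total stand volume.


Formula: Total Volume = Mean Volume per ha * Total Area
Total Volume = 188.4 m^3/ha * 96.6 ha
Total Volume = 18199 m^3

18199


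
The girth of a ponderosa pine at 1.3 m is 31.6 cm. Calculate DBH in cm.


Formula: DBH = C / pi
DBH = 31.6 / pi
pi = 3.14159...
DBH = 10.1 cm

10.1


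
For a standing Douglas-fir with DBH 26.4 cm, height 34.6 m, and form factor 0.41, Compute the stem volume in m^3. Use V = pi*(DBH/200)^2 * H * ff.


Formula: V = pi * (DBH/200)^2 * H * ff
Radius = DBH/200 = 26.4/200 = 0.132 m
Radius^2 = 0.132^2 = 0.017424 m^2
V = pi * 0.017424 * 34.6 * 0.41
V = 0.777 m^3

0.777


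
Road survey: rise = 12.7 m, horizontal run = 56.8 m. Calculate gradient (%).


Formula: Gradient = rise / run * 100
Gradient = 12.7 / 56.8 * 100 = 22.4%

22.4


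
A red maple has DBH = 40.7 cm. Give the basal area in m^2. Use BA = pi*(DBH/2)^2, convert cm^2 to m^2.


Formula: BA = pi * (DBH/2)^2 / 10000  (cm^2 to m^2)
Radius = DBH/2 = 40.7/2 = 20.35 cm
BA = pi * 20.35^2 / 10000
   = 1301.0042 cm^2 / 10000
   = 0.1301 m^2

0.1301


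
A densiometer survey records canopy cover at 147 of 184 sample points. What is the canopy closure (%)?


Formula: Canopy closure = covered points / total points * 100
Closure = 147 / 184 * 100
Closure = 0.7989 * 100 = 79.9%

79.9


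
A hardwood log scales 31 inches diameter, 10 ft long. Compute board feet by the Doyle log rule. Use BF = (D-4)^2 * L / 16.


Doyle: BF = (D - 4)^2 * L / 16
Adjusted diameter = 31 - 4 = 27 in
(D-4)^2 = 27^2 = 729
BF = 729 * 10 / 16 = 456 BF

456


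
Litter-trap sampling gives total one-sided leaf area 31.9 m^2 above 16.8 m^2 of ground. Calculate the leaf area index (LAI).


Formula: LAI = total leaf area / ground area  (dimensionless)
LAI = 31.9 m^2 / 16.8 m^2
LAI = 1.9

1.9


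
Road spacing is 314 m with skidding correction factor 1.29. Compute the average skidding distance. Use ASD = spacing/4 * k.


Formula: ASD = (spacing / 4) * correction
Uncorrected distance = spacing / 4 = 314 / 4 = 78.5 m
ASD = 78.5 * 1.29 = 101 m

101


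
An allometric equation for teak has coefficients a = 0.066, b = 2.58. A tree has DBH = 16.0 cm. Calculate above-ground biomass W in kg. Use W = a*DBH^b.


Formula: W = a * DBH^b  (allometric power law)
DBH^b = 16.0^2.58 = 1278.2905
W = 0.066 * 1278.2905 = 84.4 kg

84.4


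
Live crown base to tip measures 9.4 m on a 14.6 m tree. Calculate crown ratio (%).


Formula: Crown Ratio = (Crown Length / Total Height) * 100
CR = (9.4 m / 14.6 m) * 100
CR = 0.6438 * 100 = 64.4%

64.4


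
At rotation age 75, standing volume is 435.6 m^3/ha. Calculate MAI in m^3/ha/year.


Formula: MAI = Total Volume / Stand Age
MAI = 435.6 m^3/ha / 75 years
MAI = 5.81 m^3/ha/year

5.81


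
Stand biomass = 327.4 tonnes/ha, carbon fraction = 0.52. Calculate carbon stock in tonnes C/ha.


Formula: Carbon Stock = Biomass * Carbon Fraction
C = 327.4 t/ha * 0.52
C = 170.2 t C/ha

170.2


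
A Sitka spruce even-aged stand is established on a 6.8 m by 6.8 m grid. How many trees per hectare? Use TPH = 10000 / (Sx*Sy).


Formula: TPH = 10000 m^2/ha / (spacing_x * spacing_y)
Area per tree = 6.8 m * 6.8 m = 46.24 m^2
TPH = 10000 / 46.24 = 216 trees/ha

216


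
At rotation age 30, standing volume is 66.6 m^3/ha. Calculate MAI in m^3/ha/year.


Formula: MAI = Total Volume / Stand Age
MAI = 66.6 m^3/ha / 30 years
MAI = 2.22 m^3/ha/year

2.22


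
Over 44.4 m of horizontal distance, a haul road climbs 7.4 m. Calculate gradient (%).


Formula: Gradient = rise / run * 100
Gradient = 7.4 / 44.4 * 100 = 16.7%

16.7


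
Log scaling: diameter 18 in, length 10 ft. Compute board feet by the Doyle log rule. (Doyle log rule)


Doyle: BF = (D - 4)^2 * L / 16
Adjusted diameter = 18 - 4 = 14 in
(D-4)^2 = 14^2 = 196
BF = 196 * 10 / 16 = 123 BF

123


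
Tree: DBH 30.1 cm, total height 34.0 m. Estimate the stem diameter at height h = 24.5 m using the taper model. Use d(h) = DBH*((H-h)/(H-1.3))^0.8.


Taper: d(h) = DBH * ((H - h) / (H - 1.3))^0.8
Numerator = H - h = 34.0 - 24.5 = 9.5 m
Denominator = H - 1.3 = 34.0 - 1.3 = 32.7 m
Ratio = 9.5 / 32.7 = 0.29052
d = 30.1 * 0.29052^0.8 = 11.2 cm

11.2


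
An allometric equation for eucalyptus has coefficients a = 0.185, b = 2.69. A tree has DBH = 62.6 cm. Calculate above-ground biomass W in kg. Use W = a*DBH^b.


Formula: W = a * DBH^b  (allometric power law)
DBH^b = 62.6^2.69 = 68043.2355
W = 0.185 * 68043.2355 = 12588.0 kg

12588.0


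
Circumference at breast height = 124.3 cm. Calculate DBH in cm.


Formula: DBH = C / pi
DBH = 124.3 / pi
pi = 3.14159...
DBH = 39.6 cm

39.6


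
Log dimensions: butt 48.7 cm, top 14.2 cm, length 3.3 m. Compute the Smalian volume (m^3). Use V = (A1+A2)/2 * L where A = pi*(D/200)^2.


Smalian: V = (A1 + A2)/2 * L,  A = pi*(D/200)^2
A1 = pi*(48.7/200)^2 = 0.186272 m^2
A2 = pi*(14.2/200)^2 = 0.015837 m^2
V = (0.186272+0.015837)/2*3.3 = 0.3335 m^3

0.3335


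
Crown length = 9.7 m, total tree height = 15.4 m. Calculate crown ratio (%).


Formula: Crown Ratio = (Crown Length / Total Height) * 100
CR = (9.7 m / 15.4 m) * 100
CR = 0.6299 * 100 = 63.0%

63.0


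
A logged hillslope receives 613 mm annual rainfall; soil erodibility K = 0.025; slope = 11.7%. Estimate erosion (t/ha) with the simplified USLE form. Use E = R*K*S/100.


Formula: E = R * K * S / 100  (simplified USLE)
R * K = 613 * 0.025 = 15.325
E = 15.325 * 11.7 / 100 = 1.79 t/ha

1.79


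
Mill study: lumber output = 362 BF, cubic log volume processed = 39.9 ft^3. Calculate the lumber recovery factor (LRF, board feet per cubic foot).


Formula: LRF = Lumber Output (BF) / Log Input (ft^3)
LRF = 362 BF / 39.9 ft^3
LRF = 9.07 BF/ft^3

9.07


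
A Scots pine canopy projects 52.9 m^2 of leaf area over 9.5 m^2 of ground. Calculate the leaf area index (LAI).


Formula: LAI = total leaf area / ground area  (dimensionless)
LAI = 52.9 m^2 / 9.5 m^2
LAI = 5.57

5.57


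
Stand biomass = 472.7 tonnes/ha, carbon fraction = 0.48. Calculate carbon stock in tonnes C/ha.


Formula: Carbon Stock = Biomass * Carbon Fraction
C = 472.7 t/ha * 0.48
C = 226.9 t C/ha

226.9


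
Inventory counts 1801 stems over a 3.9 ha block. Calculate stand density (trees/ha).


Formula: Stand Density = N_trees / Area_ha
Density = 1801 trees / 3.9 ha
Density = 462 trees/ha

462


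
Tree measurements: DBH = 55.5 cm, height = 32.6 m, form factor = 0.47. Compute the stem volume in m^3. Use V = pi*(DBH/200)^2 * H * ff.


Formula: V = pi * (DBH/200)^2 * H * ff
Radius = DBH/200 = 55.5/200 = 0.2775 m
Radius^2 = 0.2775^2 = 0.07700625 m^2
V = pi * 0.07700625 * 32.6 * 0.47
V = 3.707 m^3

3.707


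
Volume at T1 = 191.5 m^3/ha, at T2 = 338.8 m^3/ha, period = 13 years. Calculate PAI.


Formula: PAI = (V_T2 - V_T1) / (T2 - T1)
Volume increment = 338.8 - 191.5 = 147.3 m^3/ha
PAI = 147.3 / 13 = 11.33 m^3/ha/year

11.33


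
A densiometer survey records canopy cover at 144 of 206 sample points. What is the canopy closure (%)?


Formula: Canopy closure = covered points / total points * 100
Closure = 144 / 206 * 100
Closure = 0.699 * 100 = 69.9%

69.9


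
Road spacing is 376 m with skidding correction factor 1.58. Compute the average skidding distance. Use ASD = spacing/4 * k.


Formula: ASD = (spacing / 4) * correction
Uncorrected distance = spacing / 4 = 376 / 4 = 94 m
ASD = 94 * 1.58 = 149 m

149


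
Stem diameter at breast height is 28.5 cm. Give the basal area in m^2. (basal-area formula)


Formula: BA = pi * (DBH/2)^2 / 10000  (cm^2 to m^2)
Radius = DBH/2 = 28.5/2 = 14.25 cm
BA = pi * 14.25^2 / 10000
   = 637.9397 cm^2 / 10000
   = 0.0638 m^2

0.0638


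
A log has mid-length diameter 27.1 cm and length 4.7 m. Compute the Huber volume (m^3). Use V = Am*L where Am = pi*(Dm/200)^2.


Huber: V = Am * L,  Am = pi*(Dm/200)^2
Am = pi*(27.1/200)^2 = 0.05768 m^2
V = 0.05768*4.7 = 0.2711 m^3

0.2711


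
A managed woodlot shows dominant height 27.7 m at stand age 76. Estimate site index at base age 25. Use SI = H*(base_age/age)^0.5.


Formula: SI = H_dom * (base_age / age)^0.5
Age ratio = 25 / 76 = 0.32895
sqrt(age_ratio) = 0.57354
SI = 27.7 * 0.57354 = 15.9 m

15.9


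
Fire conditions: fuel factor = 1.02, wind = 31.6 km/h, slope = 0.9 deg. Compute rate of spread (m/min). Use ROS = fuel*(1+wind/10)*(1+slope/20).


Formula: ROS = fuel * (1 + wind/10) * (1 + slope/20)
Wind factor = 1 + 31.6/10 = 4.16
Slope factor = 1 + 0.9/20 = 1.045
ROS = 1.02 * 4.16 * 1.045 = 4.43 m/min

4.43


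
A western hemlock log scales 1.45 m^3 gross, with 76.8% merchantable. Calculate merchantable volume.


Formula: MV = V_total * (merchantable_pct / 100)
Merchantable fraction = 76.8% / 100 = 0.768
MV = 1.45 m^3 * 0.768 = 1.114 m^3

1.114


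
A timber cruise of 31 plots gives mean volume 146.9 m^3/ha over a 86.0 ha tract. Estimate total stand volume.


Formula: Total Volume = Mean Volume per ha * Total Area
Total Volume = 146.9 m^3/ha * 86.0 ha
Total Volume = 12633 m^3

12633


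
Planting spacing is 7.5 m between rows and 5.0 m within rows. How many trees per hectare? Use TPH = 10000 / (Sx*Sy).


Formula: TPH = 10000 m^2/ha / (spacing_x * spacing_y)
Area per tree = 7.5 m * 5.0 m = 37.5 m^2
TPH = 10000 / 37.5 = 267 trees/ha

267


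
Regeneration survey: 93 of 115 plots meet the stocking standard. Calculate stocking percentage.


Formula: Stocking % = stocked plots / total plots * 100
Stocking = 93 / 115 * 100
Stocking = 0.8087 * 100 = 80.9%

80.9


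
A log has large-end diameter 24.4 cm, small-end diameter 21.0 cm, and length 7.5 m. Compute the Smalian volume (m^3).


Smalian: V = (A1 + A2)/2 * L,  A = pi*(D/200)^2
A1 = pi*(24.4/200)^2 = 0.046759 m^2
A2 = pi*(21.0/200)^2 = 0.034636 m^2
V = (0.046759+0.034636)/2*7.5 = 0.3052 m^3

0.3052


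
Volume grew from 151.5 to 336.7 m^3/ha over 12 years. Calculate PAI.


Formula: PAI = (V_T2 - V_T1) / (T2 - T1)
Volume increment = 336.7 - 151.5 = 185.2 m^3/ha
PAI = 185.2 / 12 = 15.43 m^3/ha/year

15.43


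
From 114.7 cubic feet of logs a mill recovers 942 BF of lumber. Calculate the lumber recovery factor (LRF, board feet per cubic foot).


Formula: LRF = Lumber Output (BF) / Log Input (ft^3)
LRF = 942 BF / 114.7 ft^3
LRF = 8.21 BF/ft^3

8.21


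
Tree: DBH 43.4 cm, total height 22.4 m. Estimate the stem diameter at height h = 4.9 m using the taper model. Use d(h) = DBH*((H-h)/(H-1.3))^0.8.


Taper: d(h) = DBH * ((H - h) / (H - 1.3))^0.8
Numerator = H - h = 22.4 - 4.9 = 17.5 m
Denominator = H - 1.3 = 22.4 - 1.3 = 21.1 m
Ratio = 17.5 / 21.1 = 0.82938
d = 43.4 * 0.82938^0.8 = 37.4 cm

37.4


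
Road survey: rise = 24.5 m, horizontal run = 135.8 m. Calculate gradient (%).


Formula: Gradient = rise / run * 100
Gradient = 24.5 / 135.8 * 100 = 18.0%

18.0


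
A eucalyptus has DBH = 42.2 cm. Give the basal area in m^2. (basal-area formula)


Formula: BA = pi * (DBH/2)^2 / 10000  (cm^2 to m^2)
Radius = DBH/2 = 42.2/2 = 21.1 cm
BA = pi * 21.1^2 / 10000
   = 1398.6685 cm^2 / 10000
   = 0.1399 m^2

0.1399


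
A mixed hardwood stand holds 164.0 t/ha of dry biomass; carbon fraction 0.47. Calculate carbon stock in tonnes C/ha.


Formula: Carbon Stock = Biomass * Carbon Fraction
C = 164.0 t/ha * 0.47
C = 77.1 t C/ha

77.1


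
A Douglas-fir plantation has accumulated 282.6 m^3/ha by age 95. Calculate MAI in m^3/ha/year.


Formula: MAI = Total Volume / Stand Age
MAI = 282.6 m^3/ha / 95 years
MAI = 2.97 m^3/ha/year

2.97


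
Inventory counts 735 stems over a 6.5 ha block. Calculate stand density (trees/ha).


Formula: Stand Density = N_trees / Area_ha
Density = 735 trees / 6.5 ha
Density = 113 trees/ha

113


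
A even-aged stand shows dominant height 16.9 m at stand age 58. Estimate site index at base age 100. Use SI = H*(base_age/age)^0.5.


Formula: SI = H_dom * (base_age / age)^0.5
Age ratio = 100 / 58 = 1.72414
sqrt(age_ratio) = 1.31306
SI = 16.9 * 1.31306 = 22.2 m

22.2


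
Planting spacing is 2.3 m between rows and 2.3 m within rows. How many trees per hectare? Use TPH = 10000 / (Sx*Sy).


Formula: TPH = 10000 m^2/ha / (spacing_x * spacing_y)
Area per tree = 2.3 m * 2.3 m = 5.29 m^2
TPH = 10000 / 5.29 = 1890 trees/ha

1890


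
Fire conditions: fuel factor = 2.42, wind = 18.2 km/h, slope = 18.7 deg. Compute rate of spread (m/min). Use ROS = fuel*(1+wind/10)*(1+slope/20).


Formula: ROS = fuel * (1 + wind/10) * (1 + slope/20)
Wind factor = 1 + 18.2/10 = 2.82
Slope factor = 1 + 18.7/20 = 1.935
ROS = 2.42 * 2.82 * 1.935 = 13.21 m/min

13.21


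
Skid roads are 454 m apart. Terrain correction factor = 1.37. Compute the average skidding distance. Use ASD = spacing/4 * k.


Formula: ASD = (spacing / 4) * correction
Uncorrected distance = spacing / 4 = 454 / 4 = 113.5 m
ASD = 113.5 * 1.37 = 155 m

155


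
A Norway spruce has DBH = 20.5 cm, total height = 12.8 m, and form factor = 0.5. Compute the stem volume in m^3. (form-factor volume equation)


Formula: V = pi * (DBH/200)^2 * H * ff
Radius = DBH/200 = 20.5/200 = 0.1025 m
Radius^2 = 0.1025^2 = 0.01050625 m^2
V = pi * 0.01050625 * 12.8 * 0.5
V = 0.211 m^3

0.211


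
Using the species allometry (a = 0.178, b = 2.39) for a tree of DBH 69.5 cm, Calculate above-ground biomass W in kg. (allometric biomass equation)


Formula: W = a * DBH^b  (allometric power law)
DBH^b = 69.5^2.39 = 25254.7854
W = 0.178 * 25254.7854 = 4495.4 kg

4495.4


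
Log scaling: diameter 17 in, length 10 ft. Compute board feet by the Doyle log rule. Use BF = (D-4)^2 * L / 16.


Doyle: BF = (D - 4)^2 * L / 16
Adjusted diameter = 17 - 4 = 13 in
(D-4)^2 = 13^2 = 169
BF = 169 * 10 / 16 = 106 BF

106


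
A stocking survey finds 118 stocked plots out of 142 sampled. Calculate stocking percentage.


Formula: Stocking % = stocked plots / total plots * 100
Stocking = 118 / 142 * 100
Stocking = 0.831 * 100 = 83.1%

83.1


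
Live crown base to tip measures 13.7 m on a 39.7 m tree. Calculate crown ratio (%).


Formula: Crown Ratio = (Crown Length / Total Height) * 100
CR = (13.7 m / 39.7 m) * 100
CR = 0.3451 * 100 = 34.5%

34.5


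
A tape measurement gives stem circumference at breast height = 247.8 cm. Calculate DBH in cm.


Formula: DBH = C / pi
DBH = 247.8 / pi
pi = 3.14159...
DBH = 78.9 cm

78.9


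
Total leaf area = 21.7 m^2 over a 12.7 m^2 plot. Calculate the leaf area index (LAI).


Formula: LAI = total leaf area / ground area  (dimensionless)
LAI = 21.7 m^2 / 12.7 m^2
LAI = 1.71

1.71


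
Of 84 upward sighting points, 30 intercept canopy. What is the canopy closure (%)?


Formula: Canopy closure = covered points / total points * 100
Closure = 30 / 84 * 100
Closure = 0.3571 * 100 = 35.7%

35.7


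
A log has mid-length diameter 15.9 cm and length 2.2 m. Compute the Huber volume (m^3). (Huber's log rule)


Huber: V = Am * L,  Am = pi*(Dm/200)^2
Am = pi*(15.9/200)^2 = 0.019856 m^2
V = 0.019856*2.2 = 0.0437 m^3

0.0437


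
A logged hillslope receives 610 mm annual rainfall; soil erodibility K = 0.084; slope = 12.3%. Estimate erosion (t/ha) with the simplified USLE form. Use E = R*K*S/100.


Formula: E = R * K * S / 100  (simplified USLE)
R * K = 610 * 0.084 = 51.24
E = 51.24 * 12.3 / 100 = 6.3 t/ha

6.3


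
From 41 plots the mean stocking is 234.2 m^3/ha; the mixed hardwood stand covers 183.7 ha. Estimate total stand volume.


Formula: Total Volume = Mean Volume per ha * Total Area
Total Volume = 234.2 m^3/ha * 183.7 ha
Total Volume = 43023 m^3

43023


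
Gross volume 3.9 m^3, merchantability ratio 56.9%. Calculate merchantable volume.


Formula: MV = V_total * (merchantable_pct / 100)
Merchantable fraction = 56.9% / 100 = 0.569
MV = 3.9 m^3 * 0.569 = 2.219 m^3

2.219


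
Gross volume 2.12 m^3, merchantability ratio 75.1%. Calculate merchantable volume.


Formula: MV = V_total * (merchantable_pct / 100)
Merchantable fraction = 75.1% / 100 = 0.751
MV = 2.12 m^3 * 0.751 = 1.592 m^3

1.592


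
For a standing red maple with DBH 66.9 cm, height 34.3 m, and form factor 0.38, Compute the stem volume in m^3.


Formula: V = pi * (DBH/200)^2 * H * ff
Radius = DBH/200 = 66.9/200 = 0.3345 m
Radius^2 = 0.3345^2 = 0.11189025 m^2
V = pi * 0.11189025 * 34.3 * 0.38
V = 4.582 m^3

4.582


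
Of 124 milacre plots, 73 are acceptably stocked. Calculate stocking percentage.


Formula: Stocking % = stocked plots / total plots * 100
Stocking = 73 / 124 * 100
Stocking = 0.5887 * 100 = 58.9%

58.9


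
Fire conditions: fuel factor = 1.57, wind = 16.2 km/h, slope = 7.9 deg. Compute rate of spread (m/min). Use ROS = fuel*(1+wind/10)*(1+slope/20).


Formula: ROS = fuel * (1 + wind/10) * (1 + slope/20)
Wind factor = 1 + 16.2/10 = 2.62
Slope factor = 1 + 7.9/20 = 1.395
ROS = 1.57 * 2.62 * 1.395 = 5.74 m/min

5.74


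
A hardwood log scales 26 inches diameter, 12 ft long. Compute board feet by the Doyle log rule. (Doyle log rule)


Doyle: BF = (D - 4)^2 * L / 16
Adjusted diameter = 26 - 4 = 22 in
(D-4)^2 = 22^2 = 484
BF = 484 * 12 / 16 = 363 BF

363


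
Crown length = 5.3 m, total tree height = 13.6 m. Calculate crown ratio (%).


Formula: Crown Ratio = (Crown Length / Total Height) * 100
CR = (5.3 m / 13.6 m) * 100
CR = 0.3897 * 100 = 39.0%

39.0


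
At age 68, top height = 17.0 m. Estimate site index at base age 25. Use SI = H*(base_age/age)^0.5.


Formula: SI = H_dom * (base_age / age)^0.5
Age ratio = 25 / 68 = 0.36765
sqrt(age_ratio) = 0.60634
SI = 17.0 * 0.60634 = 10.3 m

10.3


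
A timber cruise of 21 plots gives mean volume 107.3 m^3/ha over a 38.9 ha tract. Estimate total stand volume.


Formula: Total Volume = Mean Volume per ha * Total Area
Total Volume = 107.3 m^3/ha * 38.9 ha
Total Volume = 4174 m^3

4174


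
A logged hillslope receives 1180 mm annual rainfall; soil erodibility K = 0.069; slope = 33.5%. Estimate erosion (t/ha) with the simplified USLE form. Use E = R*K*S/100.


Formula: E = R * K * S / 100  (simplified USLE)
R * K = 1180 * 0.069 = 81.42
E = 81.42 * 33.5 / 100 = 27.28 t/ha

27.28


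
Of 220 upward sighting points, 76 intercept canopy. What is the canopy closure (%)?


Formula: Canopy closure = covered points / total points * 100
Closure = 76 / 220 * 100
Closure = 0.3455 * 100 = 34.5%

34.5


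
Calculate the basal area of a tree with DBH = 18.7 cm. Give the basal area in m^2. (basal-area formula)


Formula: BA = pi * (DBH/2)^2 / 10000  (cm^2 to m^2)
Radius = DBH/2 = 18.7/2 = 9.35 cm
BA = pi * 9.35^2 / 10000
   = 274.6459 cm^2 / 10000
   = 0.0275 m^2

0.0275


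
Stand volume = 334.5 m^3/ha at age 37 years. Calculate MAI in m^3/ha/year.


Formula: MAI = Total Volume / Stand Age
MAI = 334.5 m^3/ha / 37 years
MAI = 9.04 m^3/ha/year

9.04


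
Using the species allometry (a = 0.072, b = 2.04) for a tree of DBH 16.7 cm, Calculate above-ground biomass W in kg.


Formula: W = a * DBH^b  (allometric power law)
DBH^b = 16.7^2.04 = 312.1344
W = 0.072 * 312.1344 = 22.5 kg

22.5


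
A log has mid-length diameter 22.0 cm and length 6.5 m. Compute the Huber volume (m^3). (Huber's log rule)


Huber: V = Am * L,  Am = pi*(Dm/200)^2
Am = pi*(22.0/200)^2 = 0.038013 m^2
V = 0.038013*6.5 = 0.2471 m^3

0.2471


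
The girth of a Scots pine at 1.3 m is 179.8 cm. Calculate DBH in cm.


Formula: DBH = C / pi
DBH = 179.8 / pi
pi = 3.14159...
DBH = 57.2 cm

57.2


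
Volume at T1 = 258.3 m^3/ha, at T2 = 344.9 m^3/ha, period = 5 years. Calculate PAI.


Formula: PAI = (V_T2 - V_T1) / (T2 - T1)
Volume increment = 344.9 - 258.3 = 86.6 m^3/ha
PAI = 86.6 / 5 = 17.32 m^3/ha/year

17.32


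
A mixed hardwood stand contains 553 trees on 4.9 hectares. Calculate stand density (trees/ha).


Formula: Stand Density = N_trees / Area_ha
Density = 553 trees / 4.9 ha
Density = 113 trees/ha

113


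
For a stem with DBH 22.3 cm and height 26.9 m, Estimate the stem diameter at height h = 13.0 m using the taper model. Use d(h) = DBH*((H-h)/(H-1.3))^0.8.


Taper: d(h) = DBH * ((H - h) / (H - 1.3))^0.8
Numerator = H - h = 26.9 - 13.0 = 13.9 m
Denominator = H - 1.3 = 26.9 - 1.3 = 25.6 m
Ratio = 13.9 / 25.6 = 0.54297
d = 22.3 * 0.54297^0.8 = 13.7 cm

13.7


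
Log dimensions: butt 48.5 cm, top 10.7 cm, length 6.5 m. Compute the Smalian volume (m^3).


Smalian: V = (A1 + A2)/2 * L,  A = pi*(D/200)^2
A1 = pi*(48.5/200)^2 = 0.184745 m^2
A2 = pi*(10.7/200)^2 = 0.008992 m^2
V = (0.184745+0.008992)/2*6.5 = 0.6296 m^3

0.6296


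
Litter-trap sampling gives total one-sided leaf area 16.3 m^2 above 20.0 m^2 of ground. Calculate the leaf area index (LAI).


Formula: LAI = total leaf area / ground area  (dimensionless)
LAI = 16.3 m^2 / 20.0 m^2
LAI = 0.82

0.82


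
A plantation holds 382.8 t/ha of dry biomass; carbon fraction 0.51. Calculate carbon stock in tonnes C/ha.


Formula: Carbon Stock = Biomass * Carbon Fraction
C = 382.8 t/ha * 0.51
C = 195.2 t C/ha

195.2


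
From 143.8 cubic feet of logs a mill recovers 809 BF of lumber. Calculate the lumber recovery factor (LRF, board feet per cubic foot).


Formula: LRF = Lumber Output (BF) / Log Input (ft^3)
LRF = 809 BF / 143.8 ft^3
LRF = 5.63 BF/ft^3

5.63
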